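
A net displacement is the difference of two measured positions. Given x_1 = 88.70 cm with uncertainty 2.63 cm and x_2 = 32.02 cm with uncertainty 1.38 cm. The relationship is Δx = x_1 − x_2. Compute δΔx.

2.97 cm

Each term contributes (cᵢ δxᵢ)² to (δΔx)²:
  (δx_1)² = 6.92;  (δx_2)² = 1.90
δΔx = √(8.82) = 2.97 cm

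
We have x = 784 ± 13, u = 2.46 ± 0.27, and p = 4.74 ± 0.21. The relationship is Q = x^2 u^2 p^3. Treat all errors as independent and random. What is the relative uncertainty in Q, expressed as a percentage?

25.9%

Since Q is a product/quotient, work with relative uncertainties:
  (2·δx/x)² = (2×0.0166)² = 0.00110;  (2·δu/u)² = (2×0.110)² = 0.0482;  (3·δp/p)² = (3×0.0443)² = 0.0177
δQ/Q = √(0.0670) = 0.259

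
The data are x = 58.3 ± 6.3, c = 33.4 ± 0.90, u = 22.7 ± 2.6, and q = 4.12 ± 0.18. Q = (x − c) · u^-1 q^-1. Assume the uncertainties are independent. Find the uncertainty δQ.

Let w = x − c = 24.9. δw = √(δx² + δc²) = √(39.7 + 0.810) = 6.36, so δw/w = 0.256.
Q is then a monomial in w, u, q:
δQ/Q = √((δw/w)² + (-1·δu/u)² + (-1·δq/q)²) = √(0.0653 + 0.0131 + 0.00191) = 0.283
Q = 0.266, so δQ = 0.283 × 0.266 = 0.0755.

0.0755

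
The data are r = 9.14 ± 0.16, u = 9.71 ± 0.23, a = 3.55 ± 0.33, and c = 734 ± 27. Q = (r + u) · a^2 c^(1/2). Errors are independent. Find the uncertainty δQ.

Let w = r + u = 18.9. δw = √(δr² + δu²) = √(0.0256 + 0.0529) = 0.280, so δw/w = 0.0149.
Q is then a monomial in w, a, c:
δQ/Q = √((δw/w)² + (2·δa/a)² + (½·δc/c)²) = √(0.000221 + 0.0346 + 0.000338) = 0.187
Q = 6440, so δQ = 0.187 × 6440 = 1210.

1210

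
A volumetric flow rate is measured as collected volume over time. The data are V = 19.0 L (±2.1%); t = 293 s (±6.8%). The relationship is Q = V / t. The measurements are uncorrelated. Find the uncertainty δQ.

0.00462 L/s

Products/powers → add relative errors in quadrature, weighted by exponent:
  (1·δV/V)² = (1×0.0210)² = 0.000441;  (-1·δt/t)² = (-1×0.0680)² = 0.00462
δQ/Q = √(0.00507) = 0.0712
Q = 0.0648 L/s, so δQ = 0.0712 × 0.0648 = 0.00462 L/s.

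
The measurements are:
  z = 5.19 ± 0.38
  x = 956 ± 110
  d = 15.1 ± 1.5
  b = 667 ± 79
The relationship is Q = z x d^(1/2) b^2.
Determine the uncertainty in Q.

Q is a product of powers, so relative uncertainties combine in quadrature:
  (1·δz/z)² = (1×0.0732)² = 0.00536;  (1·δx/x)² = (1×0.115)² = 0.0132;  (½·δd/d)² = (0.5×0.0993)² = 0.00247;  (2·δb/b)² = (2×0.118)² = 0.0561
δQ/Q = √(0.0772) = 0.278
Q = 8.58e+09, so δQ = 0.278 × 8.58e+09 = 2.38e+09.

2.38e+09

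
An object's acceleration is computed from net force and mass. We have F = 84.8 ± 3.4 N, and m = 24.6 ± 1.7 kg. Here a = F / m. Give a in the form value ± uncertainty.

a is a product of powers, so relative uncertainties combine in quadrature:
  (1·δF/F)² = (1×0.0401)² = 0.00161;  (-1·δm/m)² = (-1×0.0691)² = 0.00478
δa/a = √(0.00638) = 0.0799
a = 3.45 m/s^2, so δa = 0.0799 × 3.45 = 0.275 m/s^2.

3.45 ± 0.275 m/s^2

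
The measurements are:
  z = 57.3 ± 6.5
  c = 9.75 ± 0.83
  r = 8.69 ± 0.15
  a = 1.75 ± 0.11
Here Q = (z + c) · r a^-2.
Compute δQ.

Let u = z + c = 67.0. δu = √(δz² + δc²) = √(42.2 + 0.689) = 6.55, so δu/u = 0.0977.
Q is then a monomial in u, r, a:
δQ/Q = √((δu/u)² + (1·δr/r)² + (-2·δa/a)²) = √(0.00955 + 0.000298 + 0.0158) = 0.160
Q = 190, so δQ = 0.160 × 190 = 30.5.

30.5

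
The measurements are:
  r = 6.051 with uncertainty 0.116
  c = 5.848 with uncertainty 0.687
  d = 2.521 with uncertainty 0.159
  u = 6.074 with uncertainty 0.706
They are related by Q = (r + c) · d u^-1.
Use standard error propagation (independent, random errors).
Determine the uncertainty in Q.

0.714

Let w = r + c = 11.90. δw = √(δr² + δc²) = √(0.0135 + 0.472) = 0.697, so δw/w = 0.0586.
Q is then a monomial in w, d, u:
δQ/Q = √((δw/w)² + (1·δd/d)² + (-1·δu/u)²) = √(0.00343 + 0.00398 + 0.0135) = 0.145
Q = 4.939, so δQ = 0.145 × 4.939 = 0.714.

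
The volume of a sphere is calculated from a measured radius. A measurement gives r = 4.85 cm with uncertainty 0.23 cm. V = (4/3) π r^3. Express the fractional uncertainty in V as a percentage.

Each factor contributes (exponent × relative error)² to (δV/V)²:
  (3·δr/r)² = (3×0.0474)² = 0.0202
δV/V = √(0.0202) = 0.142

14.2%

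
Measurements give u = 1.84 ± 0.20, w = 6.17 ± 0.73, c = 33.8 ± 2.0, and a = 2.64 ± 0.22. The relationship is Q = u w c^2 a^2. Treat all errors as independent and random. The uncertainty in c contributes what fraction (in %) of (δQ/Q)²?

20.7%

(δQ/Q)² = (1·δu/u)² + (1·δw/w)² + (2·δc/c)² + (2·δa/a)²
  u term: (1×0.109)² = 0.0118
  w term: (1×0.118)² = 0.0140
  c term: (2×0.0592)² = 0.0140
  a term: (2×0.0833)² = 0.0278
Total = 0.0676. Share from c = 0.0140/0.0676 = 0.207.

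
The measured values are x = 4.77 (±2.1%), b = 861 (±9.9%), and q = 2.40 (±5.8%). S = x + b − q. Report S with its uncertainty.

Each term contributes (cᵢ δxᵢ)² to (δS)²:
  (δx)² = 0.0100;  (δb)² = 7270;  (δq)² = 0.0194
δS = √(7270) = 85.2
S = 863.

863 ± 85.2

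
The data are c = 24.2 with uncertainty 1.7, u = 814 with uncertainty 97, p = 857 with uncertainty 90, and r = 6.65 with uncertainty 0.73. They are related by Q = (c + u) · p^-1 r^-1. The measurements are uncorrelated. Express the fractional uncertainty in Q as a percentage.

19.1%

Let w = c + u = 838. δw = √(δc² + δu²) = √(2.89 + 9410) = 97.0, so δw/w = 0.116.
Q is then a monomial in w, p, r:
δQ/Q = √((δw/w)² + (-1·δp/p)² + (-1·δr/r)²) = √(0.0134 + 0.0110 + 0.0121) = 0.191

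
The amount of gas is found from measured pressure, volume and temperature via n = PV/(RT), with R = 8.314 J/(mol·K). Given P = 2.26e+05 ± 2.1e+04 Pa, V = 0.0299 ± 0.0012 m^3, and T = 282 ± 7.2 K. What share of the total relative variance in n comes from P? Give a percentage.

79.2%

(δn/n)² = (1·δP/P)² + (1·δV/V)² + (-1·δT/T)²
  P term: (1×0.0929)² = 0.00863
  V term: (1×0.0401)² = 0.00161
  T term: (-1×0.0255)² = 0.000652
Total = 0.0109. Share from P = 0.00863/0.0109 = 0.792.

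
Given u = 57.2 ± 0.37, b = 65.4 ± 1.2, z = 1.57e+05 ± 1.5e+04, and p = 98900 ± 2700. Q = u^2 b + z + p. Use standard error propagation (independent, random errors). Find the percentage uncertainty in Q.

3.40%

Let w = u^2·b = 2.14e+05. δw/w = √((2·δu/u)² + (1·δb/b)²) = √(0.000167 + 0.000337) = 0.0225, so δw = 4800.
Q = w + z + p: δQ = √(δw² + δz² + δp²) = √(2.31e+07 + 2.25e+08 + 7.29e+06) = 16000
Q = 4.7e+05, so δQ/Q = 16000/4.7e+05 = 0.0340.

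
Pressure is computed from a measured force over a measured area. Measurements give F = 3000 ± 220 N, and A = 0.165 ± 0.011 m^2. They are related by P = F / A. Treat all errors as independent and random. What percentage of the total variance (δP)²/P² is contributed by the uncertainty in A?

(δP/P)² = (1·δF/F)² + (-1·δA/A)²
  F term: (1×0.0733)² = 0.00538
  A term: (-1×0.0667)² = 0.00444
Total = 0.00982. Share from A = 0.00444/0.00982 = 0.452.

45.2%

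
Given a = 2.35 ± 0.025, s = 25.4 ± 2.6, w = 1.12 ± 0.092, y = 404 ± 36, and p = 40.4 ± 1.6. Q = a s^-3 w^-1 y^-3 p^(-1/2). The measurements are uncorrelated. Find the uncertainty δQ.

1.27e-13

Q is a product of powers, so relative uncertainties combine in quadrature:
  (1·δa/a)² = (1×0.0106)² = 0.000113;  (-3·δs/s)² = (-3×0.102)² = 0.0943;  (-1·δw/w)² = (-1×0.0821)² = 0.00675;  (-3·δy/y)² = (-3×0.0891)² = 0.0715;  (−½·δp/p)² = (-0.5×0.0396)² = 0.000392
δQ/Q = √(0.173) = 0.416
Q = 3.06e-13, so δQ = 0.416 × 3.06e-13 = 1.27e-13.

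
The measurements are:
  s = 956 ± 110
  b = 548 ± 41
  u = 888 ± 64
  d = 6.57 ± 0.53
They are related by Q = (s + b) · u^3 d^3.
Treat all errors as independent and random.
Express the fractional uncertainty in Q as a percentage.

33.4%

Let w = s + b = 1500. δw = √(δs² + δb²) = √(12100 + 1680) = 117, so δw/w = 0.0781.
Q is then a monomial in w, u, d:
δQ/Q = √((δw/w)² + (3·δu/u)² + (3·δd/d)²) = √(0.00609 + 0.0467 + 0.0586) = 0.334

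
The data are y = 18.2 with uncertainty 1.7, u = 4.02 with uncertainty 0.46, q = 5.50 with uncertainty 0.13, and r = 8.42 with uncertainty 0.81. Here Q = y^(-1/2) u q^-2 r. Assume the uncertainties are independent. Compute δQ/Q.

Products/powers → add relative errors in quadrature, weighted by exponent:
  (−½·δy/y)² = (-0.5×0.0934)² = 0.00218;  (1·δu/u)² = (1×0.114)² = 0.0131;  (-2·δq/q)² = (-2×0.0236)² = 0.00223;  (1·δr/r)² = (1×0.0962)² = 0.00925
δQ/Q = √(0.0268) = 0.164

0.164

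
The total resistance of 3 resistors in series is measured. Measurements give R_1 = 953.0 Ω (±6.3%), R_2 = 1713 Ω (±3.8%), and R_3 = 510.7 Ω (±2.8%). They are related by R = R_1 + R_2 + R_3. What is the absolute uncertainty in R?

Sums and differences: (δR)² = Σ (cᵢ δxᵢ)².
  (δR_1)² = 3600;  (δR_2)² = 4240;  (δR_3)² = 204
δR = √(8050) = 89.7 Ω

89.7 Ω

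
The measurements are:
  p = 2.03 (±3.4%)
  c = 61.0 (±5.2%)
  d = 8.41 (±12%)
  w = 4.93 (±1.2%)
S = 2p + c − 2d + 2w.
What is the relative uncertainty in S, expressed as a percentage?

S is a linear combination, so absolute uncertainties add in quadrature:
  (2·δp)² = 0.0191;  (δc)² = 10.1;  (2·δd)² = 4.07;  (2·δw)² = 0.0140
δS = √(14.2) = 3.76
S = 58.1, so δS/S = 3.76/58.1 = 0.0648.

6.48%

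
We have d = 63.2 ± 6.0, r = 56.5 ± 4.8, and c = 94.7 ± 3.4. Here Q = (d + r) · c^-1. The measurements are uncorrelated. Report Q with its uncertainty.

Let u = d + r = 120. δu = √(δd² + δr²) = √(36.0 + 23.0) = 7.68, so δu/u = 0.0642.
Q is then a monomial in u, c:
δQ/Q = √((δu/u)² + (-1·δc/c)²) = √(0.00412 + 0.00129) = 0.0735
Q = 1.26, so δQ = 0.0735 × 1.26 = 0.0930.

1.26 ± 0.0930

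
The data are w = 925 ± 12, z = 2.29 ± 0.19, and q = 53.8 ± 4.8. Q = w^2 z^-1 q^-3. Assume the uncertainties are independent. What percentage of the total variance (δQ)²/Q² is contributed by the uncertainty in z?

8.69%

(δQ/Q)² = (2·δw/w)² + (-1·δz/z)² + (-3·δq/q)²
  w term: (2×0.0130)² = 0.000673
  z term: (-1×0.0830)² = 0.00688
  q term: (-3×0.0892)² = 0.0716
Total = 0.0792. Share from z = 0.00688/0.0792 = 0.0869.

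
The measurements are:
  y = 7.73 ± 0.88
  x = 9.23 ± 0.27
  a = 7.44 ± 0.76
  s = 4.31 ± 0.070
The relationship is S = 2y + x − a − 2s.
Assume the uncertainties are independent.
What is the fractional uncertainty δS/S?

S is a linear combination, so absolute uncertainties add in quadrature:
  (2·δy)² = 3.10;  (δx)² = 0.0729;  (δa)² = 0.578;  (2·δs)² = 0.0196
δS = √(3.77) = 1.94
S = 8.63, so δS/S = 1.94/8.63 = 0.225.

0.225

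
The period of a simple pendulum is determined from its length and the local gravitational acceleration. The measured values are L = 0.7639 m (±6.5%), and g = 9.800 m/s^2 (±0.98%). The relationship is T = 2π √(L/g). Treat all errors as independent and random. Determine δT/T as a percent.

3.29%

Products/powers → add relative errors in quadrature, weighted by exponent:
  (½·δL/L)² = (0.5×0.0650)² = 0.00106;  (−½·δg/g)² = (-0.5×0.00980)² = 2.4e-05
δT/T = √(0.00108) = 0.0329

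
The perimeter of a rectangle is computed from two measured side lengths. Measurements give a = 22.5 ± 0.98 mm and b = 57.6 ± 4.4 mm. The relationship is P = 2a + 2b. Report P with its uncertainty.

Sums and differences: (δP)² = Σ (cᵢ δxᵢ)².
  (2·δa)² = 3.84;  (2·δb)² = 77.4
δP = √(81.3) = 9.02 mm
P = 160 mm.

160 ± 9.02 mm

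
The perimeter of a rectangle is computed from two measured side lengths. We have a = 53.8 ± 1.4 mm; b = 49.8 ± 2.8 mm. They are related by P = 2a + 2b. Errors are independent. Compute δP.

Each term contributes (cᵢ δxᵢ)² to (δP)²:
  (2·δa)² = 7.84;  (2·δb)² = 31.4
δP = √(39.2) = 6.26 mm

6.26 mm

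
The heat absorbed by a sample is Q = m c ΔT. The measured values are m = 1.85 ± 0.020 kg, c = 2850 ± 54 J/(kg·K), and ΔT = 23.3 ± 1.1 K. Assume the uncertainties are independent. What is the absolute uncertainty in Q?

6390 J

Each factor contributes (exponent × relative error)² to (δQ/Q)²:
  (1·δm/m)² = (1×0.0108)² = 0.000117;  (1·δc/c)² = (1×0.0189)² = 0.000359;  (1·δΔT/ΔT)² = (1×0.0472)² = 0.00223
δQ/Q = √(0.00270) = 0.0520
Q = 1.23e+05 J, so δQ = 0.0520 × 1.23e+05 = 6390 J.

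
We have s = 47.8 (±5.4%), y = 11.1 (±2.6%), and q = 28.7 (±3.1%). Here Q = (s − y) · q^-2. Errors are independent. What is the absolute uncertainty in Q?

0.00419

Let u = s − y = 36.7. δu = √(δs² + δy²) = √(6.66 + 0.0833) = 2.60, so δu/u = 0.0708.
Q is then a monomial in u, q:
δQ/Q = √((δu/u)² + (-2·δq/q)²) = √(0.00501 + 0.00384) = 0.0941
Q = 0.0446, so δQ = 0.0941 × 0.0446 = 0.00419.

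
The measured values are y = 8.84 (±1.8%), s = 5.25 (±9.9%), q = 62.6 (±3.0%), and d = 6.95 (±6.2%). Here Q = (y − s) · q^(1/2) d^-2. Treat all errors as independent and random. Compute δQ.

0.115

Let u = y − s = 3.59. δu = √(δy² + δs²) = √(0.0253 + 0.270) = 0.544, so δu/u = 0.151.
Q is then a monomial in u, q, d:
δQ/Q = √((δu/u)² + (½·δq/q)² + (-2·δd/d)²) = √(0.0229 + 0.000225 + 0.0154) = 0.196
Q = 0.588, so δQ = 0.196 × 0.588 = 0.115.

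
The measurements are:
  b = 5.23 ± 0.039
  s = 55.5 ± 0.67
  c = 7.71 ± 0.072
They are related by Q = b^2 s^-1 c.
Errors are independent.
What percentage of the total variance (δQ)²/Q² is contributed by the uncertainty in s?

32.0%

(δQ/Q)² = (2·δb/b)² + (-1·δs/s)² + (1·δc/c)²
  b term: (2×0.00746)² = 0.000222
  s term: (-1×0.0121)² = 0.000146
  c term: (1×0.00934)² = 8.72e-05
Total = 0.000455. Share from s = 0.000146/0.000455 = 0.320.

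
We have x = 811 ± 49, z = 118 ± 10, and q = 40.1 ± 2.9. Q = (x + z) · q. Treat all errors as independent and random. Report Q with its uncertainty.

37300 ± 3360

Let u = x + z = 929. δu = √(δx² + δz²) = √(2400 + 100) = 50.0, so δu/u = 0.0538.
Q is then a monomial in u, q:
δQ/Q = √((δu/u)² + (1·δq/q)²) = √(0.00290 + 0.00523) = 0.0902
Q = 37300, so δQ = 0.0902 × 37300 = 3360.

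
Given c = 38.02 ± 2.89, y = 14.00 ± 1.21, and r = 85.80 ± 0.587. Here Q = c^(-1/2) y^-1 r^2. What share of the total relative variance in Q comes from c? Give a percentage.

(δQ/Q)² = (−½·δc/c)² + (-1·δy/y)² + (2·δr/r)²
  c term: (-0.5×0.0760)² = 0.00144
  y term: (-1×0.0864)² = 0.00747
  r term: (2×0.00684)² = 0.000187
Total = 0.00910. Share from c = 0.00144/0.00910 = 0.159.

15.9%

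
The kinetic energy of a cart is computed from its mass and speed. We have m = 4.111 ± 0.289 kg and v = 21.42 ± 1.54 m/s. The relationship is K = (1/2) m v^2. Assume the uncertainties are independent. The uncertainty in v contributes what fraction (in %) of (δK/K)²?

80.7%

(δK/K)² = (1·δm/m)² + (2·δv/v)²
  m term: (1×0.0703)² = 0.00494
  v term: (2×0.0719)² = 0.0207
Total = 0.0256. Share from v = 0.0207/0.0256 = 0.807.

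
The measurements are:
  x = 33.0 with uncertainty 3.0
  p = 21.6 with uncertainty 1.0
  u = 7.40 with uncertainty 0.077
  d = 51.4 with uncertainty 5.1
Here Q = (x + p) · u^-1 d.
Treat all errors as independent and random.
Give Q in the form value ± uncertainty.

Let w = x + p = 54.6. δw = √(δx² + δp²) = √(9.00 + 1.00) = 3.16, so δw/w = 0.0579.
Q is then a monomial in w, u, d:
δQ/Q = √((δw/w)² + (-1·δu/u)² + (1·δd/d)²) = √(0.00335 + 0.000108 + 0.00984) = 0.115
Q = 379, so δQ = 0.115 × 379 = 43.7.

379 ± 43.7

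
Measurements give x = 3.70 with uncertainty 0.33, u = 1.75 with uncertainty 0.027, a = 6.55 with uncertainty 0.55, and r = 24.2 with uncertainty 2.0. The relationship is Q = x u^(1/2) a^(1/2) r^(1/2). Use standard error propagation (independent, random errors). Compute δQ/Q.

Relative error in a monomial: (δQ/Q)² = Σ (nᵢ · δxᵢ/xᵢ)².
  (1·δx/x)² = (1×0.0892)² = 0.00795;  (½·δu/u)² = (0.5×0.0154)² = 5.95e-05;  (½·δa/a)² = (0.5×0.0840)² = 0.00176;  (½·δr/r)² = (0.5×0.0826)² = 0.00171
δQ/Q = √(0.0115) = 0.107

0.107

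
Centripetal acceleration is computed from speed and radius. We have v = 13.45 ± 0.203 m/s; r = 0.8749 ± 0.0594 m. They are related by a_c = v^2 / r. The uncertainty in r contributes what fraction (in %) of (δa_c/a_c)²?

83.5%

(δa_c/a_c)² = (2·δv/v)² + (-1·δr/r)²
  v term: (2×0.0151)² = 0.000911
  r term: (-1×0.0679)² = 0.00461
Total = 0.00552. Share from r = 0.00461/0.00552 = 0.835.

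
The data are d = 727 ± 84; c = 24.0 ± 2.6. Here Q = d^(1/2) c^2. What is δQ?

Each factor contributes (exponent × relative error)² to (δQ/Q)²:
  (½·δd/d)² = (0.5×0.116)² = 0.00334;  (2·δc/c)² = (2×0.108)² = 0.0469
δQ/Q = √(0.0503) = 0.224
Q = 15500, so δQ = 0.224 × 15500 = 3480.

3480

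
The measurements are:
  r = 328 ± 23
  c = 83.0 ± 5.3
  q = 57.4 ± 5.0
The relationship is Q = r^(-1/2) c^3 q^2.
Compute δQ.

Q is a product of powers, so relative uncertainties combine in quadrature:
  (−½·δr/r)² = (-0.5×0.0701)² = 0.00123;  (3·δc/c)² = (3×0.0639)² = 0.0367;  (2·δq/q)² = (2×0.0871)² = 0.0304
δQ/Q = √(0.0683) = 0.261
Q = 1.04e+08, so δQ = 0.261 × 1.04e+08 = 2.72e+07.

2.72e+07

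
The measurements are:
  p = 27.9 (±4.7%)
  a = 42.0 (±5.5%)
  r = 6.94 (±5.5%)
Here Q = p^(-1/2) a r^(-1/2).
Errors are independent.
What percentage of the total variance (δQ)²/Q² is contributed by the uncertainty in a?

69.8%

(δQ/Q)² = (−½·δp/p)² + (1·δa/a)² + (−½·δr/r)²
  p term: (-0.5×0.0470)² = 0.000552
  a term: (1×0.0550)² = 0.00302
  r term: (-0.5×0.0550)² = 0.000756
Total = 0.00433. Share from a = 0.00302/0.00433 = 0.698.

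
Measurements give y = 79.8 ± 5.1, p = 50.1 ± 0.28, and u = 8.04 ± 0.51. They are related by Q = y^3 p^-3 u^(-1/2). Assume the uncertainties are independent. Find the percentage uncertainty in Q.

19.5%

Relative error in a monomial: (δQ/Q)² = Σ (nᵢ · δxᵢ/xᵢ)².
  (3·δy/y)² = (3×0.0639)² = 0.0368;  (-3·δp/p)² = (-3×0.00559)² = 0.000281;  (−½·δu/u)² = (-0.5×0.0634)² = 0.00101
δQ/Q = √(0.0380) = 0.195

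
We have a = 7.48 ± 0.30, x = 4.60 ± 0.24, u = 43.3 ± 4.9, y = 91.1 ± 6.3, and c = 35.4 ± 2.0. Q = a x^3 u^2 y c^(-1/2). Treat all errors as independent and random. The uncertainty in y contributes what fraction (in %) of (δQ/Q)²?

5.77%

(δQ/Q)² = (1·δa/a)² + (3·δx/x)² + (2·δu/u)² + (1·δy/y)² + (−½·δc/c)²
  a term: (1×0.0401)² = 0.00161
  x term: (3×0.0522)² = 0.0245
  u term: (2×0.113)² = 0.0512
  y term: (1×0.0692)² = 0.00478
  c term: (-0.5×0.0565)² = 0.000798
Total = 0.0829. Share from y = 0.00478/0.0829 = 0.0577.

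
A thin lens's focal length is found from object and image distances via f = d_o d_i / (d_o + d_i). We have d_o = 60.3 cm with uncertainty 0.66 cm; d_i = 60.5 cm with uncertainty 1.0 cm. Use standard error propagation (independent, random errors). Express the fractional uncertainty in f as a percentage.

∂f/∂d_o = (d_i/(d_o+d_i))² = 0.251;  ∂f/∂d_i = (d_o/(d_o+d_i))² = 0.249
δf = √((∂f/∂d_o · δd_o)² + (∂f/∂d_i · δd_i)²) = √(0.0274 + 0.0621) = 0.299 cm
f = 30.2 cm, so δf/f = 0.299/30.2 = 0.00991.

0.991%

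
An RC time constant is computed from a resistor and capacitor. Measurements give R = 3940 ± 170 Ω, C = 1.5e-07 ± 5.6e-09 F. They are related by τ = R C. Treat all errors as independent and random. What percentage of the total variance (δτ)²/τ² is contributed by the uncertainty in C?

(δτ/τ)² = (1·δR/R)² + (1·δC/C)²
  R term: (1×0.0431)² = 0.00186
  C term: (1×0.0373)² = 0.00139
Total = 0.00326. Share from C = 0.00139/0.00326 = 0.428.

42.8%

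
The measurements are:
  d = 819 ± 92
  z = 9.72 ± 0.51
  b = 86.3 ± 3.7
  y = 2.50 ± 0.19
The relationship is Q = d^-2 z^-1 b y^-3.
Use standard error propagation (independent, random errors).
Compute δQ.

Q is a product of powers, so relative uncertainties combine in quadrature:
  (-2·δd/d)² = (-2×0.112)² = 0.0505;  (-1·δz/z)² = (-1×0.0525)² = 0.00275;  (1·δb/b)² = (1×0.0429)² = 0.00184;  (-3·δy/y)² = (-3×0.0760)² = 0.0520
δQ/Q = √(0.107) = 0.327
Q = 8.47e-07, so δQ = 0.327 × 8.47e-07 = 2.77e-07.

2.77e-07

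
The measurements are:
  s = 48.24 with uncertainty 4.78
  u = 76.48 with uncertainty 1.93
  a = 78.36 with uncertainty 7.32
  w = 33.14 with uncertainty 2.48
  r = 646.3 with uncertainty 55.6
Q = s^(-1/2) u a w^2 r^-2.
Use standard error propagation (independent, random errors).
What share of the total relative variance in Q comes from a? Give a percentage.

13.7%

(δQ/Q)² = (−½·δs/s)² + (1·δu/u)² + (1·δa/a)² + (2·δw/w)² + (-2·δr/r)²
  s term: (-0.5×0.0991)² = 0.00245
  u term: (1×0.0252)² = 0.000637
  a term: (1×0.0934)² = 0.00873
  w term: (2×0.0748)² = 0.0224
  r term: (-2×0.0860)² = 0.0296
Total = 0.0638. Share from a = 0.00873/0.0638 = 0.137.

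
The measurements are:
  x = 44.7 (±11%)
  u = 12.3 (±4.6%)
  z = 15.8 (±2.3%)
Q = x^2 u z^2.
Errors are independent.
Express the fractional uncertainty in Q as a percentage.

Q is a product of powers, so relative uncertainties combine in quadrature:
  (2·δx/x)² = (2×0.110)² = 0.0484;  (1·δu/u)² = (1×0.0460)² = 0.00212;  (2·δz/z)² = (2×0.0230)² = 0.00212
δQ/Q = √(0.0526) = 0.229

22.9%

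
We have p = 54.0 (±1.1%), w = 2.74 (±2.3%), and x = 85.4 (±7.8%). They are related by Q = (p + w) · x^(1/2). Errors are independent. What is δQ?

Let u = p + w = 56.7. δu = √(δp² + δw²) = √(0.353 + 0.00397) = 0.597, so δu/u = 0.0105.
Q is then a monomial in u, x:
δQ/Q = √((δu/u)² + (½·δx/x)²) = √(0.000111 + 0.00152) = 0.0404
Q = 524, so δQ = 0.0404 × 524 = 21.2.

21.2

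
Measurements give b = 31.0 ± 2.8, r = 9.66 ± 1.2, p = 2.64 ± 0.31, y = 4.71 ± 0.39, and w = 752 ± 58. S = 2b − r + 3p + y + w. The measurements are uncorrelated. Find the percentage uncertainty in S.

7.13%

Sums and differences: (δS)² = Σ (cᵢ δxᵢ)².
  (2·δb)² = 31.4;  (δr)² = 1.44;  (3·δp)² = 0.865;  (δy)² = 0.152;  (δw)² = 3360
δS = √(3400) = 58.3
S = 817, so δS/S = 58.3/817 = 0.0713.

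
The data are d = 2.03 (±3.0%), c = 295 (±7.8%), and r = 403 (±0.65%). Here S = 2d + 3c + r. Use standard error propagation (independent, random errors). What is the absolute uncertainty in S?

69.1

Absolute uncertainties add in quadrature for a linear combination:
  (2·δd)² = 0.0148;  (3·δc)² = 4770;  (δr)² = 6.86
δS = √(4770) = 69.1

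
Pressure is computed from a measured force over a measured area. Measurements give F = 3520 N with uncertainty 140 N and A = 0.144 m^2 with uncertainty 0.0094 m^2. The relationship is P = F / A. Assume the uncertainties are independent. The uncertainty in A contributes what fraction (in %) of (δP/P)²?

(δP/P)² = (1·δF/F)² + (-1·δA/A)²
  F term: (1×0.0398)² = 0.00158
  A term: (-1×0.0653)² = 0.00426
Total = 0.00584. Share from A = 0.00426/0.00584 = 0.729.

72.9%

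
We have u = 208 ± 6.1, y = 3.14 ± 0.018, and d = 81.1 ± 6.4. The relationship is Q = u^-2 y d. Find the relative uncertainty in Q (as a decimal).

Relative error in a monomial: (δQ/Q)² = Σ (nᵢ · δxᵢ/xᵢ)².
  (-2·δu/u)² = (-2×0.0293)² = 0.00344;  (1·δy/y)² = (1×0.00573)² = 3.29e-05;  (1·δd/d)² = (1×0.0789)² = 0.00623
δQ/Q = √(0.00970) = 0.0985

0.0985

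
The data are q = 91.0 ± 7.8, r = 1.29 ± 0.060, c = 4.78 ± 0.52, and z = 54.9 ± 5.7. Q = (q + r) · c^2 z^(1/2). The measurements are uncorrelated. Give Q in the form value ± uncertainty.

Let u = q + r = 92.3. δu = √(δq² + δr²) = √(60.8 + 0.00360) = 7.80, so δu/u = 0.0845.
Q is then a monomial in u, c, z:
δQ/Q = √((δu/u)² + (2·δc/c)² + (½·δz/z)²) = √(0.00714 + 0.0473 + 0.00269) = 0.239
Q = 15600, so δQ = 0.239 × 15600 = 3740.

15600 ± 3740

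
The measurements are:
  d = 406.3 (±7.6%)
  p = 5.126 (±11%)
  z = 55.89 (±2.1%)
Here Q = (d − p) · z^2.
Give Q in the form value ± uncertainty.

Let u = d − p = 401.2. δu = √(δd² + δp²) = √(954 + 0.318) = 30.9, so δu/u = 0.0770.
Q is then a monomial in u, z:
δQ/Q = √((δu/u)² + (2·δz/z)²) = √(0.00593 + 0.00176) = 0.0877
Q = 1.253e+06, so δQ = 0.0877 × 1.253e+06 = 1.1e+05.

(1.253 ± 0.110) × 10^6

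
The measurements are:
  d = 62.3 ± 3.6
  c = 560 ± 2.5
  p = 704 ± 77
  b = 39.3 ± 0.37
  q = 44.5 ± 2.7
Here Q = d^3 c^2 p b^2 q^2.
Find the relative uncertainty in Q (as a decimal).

Each factor contributes (exponent × relative error)² to (δQ/Q)²:
  (3·δd/d)² = (3×0.0578)² = 0.0301;  (2·δc/c)² = (2×0.00446)² = 7.97e-05;  (1·δp/p)² = (1×0.109)² = 0.0120;  (2·δb/b)² = (2×0.00941)² = 0.000355;  (2·δq/q)² = (2×0.0607)² = 0.0147
δQ/Q = √(0.0572) = 0.239

0.239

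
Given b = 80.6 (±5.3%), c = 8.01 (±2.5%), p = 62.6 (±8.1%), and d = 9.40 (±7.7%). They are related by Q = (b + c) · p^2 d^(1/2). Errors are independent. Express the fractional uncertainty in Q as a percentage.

17.3%

Let u = b + c = 88.6. δu = √(δb² + δc²) = √(18.2 + 0.0401) = 4.28, so δu/u = 0.0483.
Q is then a monomial in u, p, d:
δQ/Q = √((δu/u)² + (2·δp/p)² + (½·δd/d)²) = √(0.00233 + 0.0262 + 0.00148) = 0.173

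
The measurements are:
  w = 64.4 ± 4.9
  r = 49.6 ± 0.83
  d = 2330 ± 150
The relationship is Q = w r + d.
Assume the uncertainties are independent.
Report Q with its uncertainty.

5520 ± 291

Let p = w·r = 3190. δp/p = √((1·δw/w)² + (1·δr/r)²) = √(0.00579 + 0.000280) = 0.0779, so δp = 249.
Q = p + d: δQ = √(δp² + δd²) = √(61900 + 22500) = 291
Q = 5520.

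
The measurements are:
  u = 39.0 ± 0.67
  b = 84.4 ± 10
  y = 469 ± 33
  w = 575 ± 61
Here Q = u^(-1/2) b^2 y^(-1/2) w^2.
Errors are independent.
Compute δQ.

Each factor contributes (exponent × relative error)² to (δQ/Q)²:
  (−½·δu/u)² = (-0.5×0.0172)² = 7.38e-05;  (2·δb/b)² = (2×0.118)² = 0.0562;  (−½·δy/y)² = (-0.5×0.0704)² = 0.00124;  (2·δw/w)² = (2×0.106)² = 0.0450
δQ/Q = √(0.102) = 0.320
Q = 1.74e+07, so δQ = 0.320 × 1.74e+07 = 5.57e+06.

5.57e+06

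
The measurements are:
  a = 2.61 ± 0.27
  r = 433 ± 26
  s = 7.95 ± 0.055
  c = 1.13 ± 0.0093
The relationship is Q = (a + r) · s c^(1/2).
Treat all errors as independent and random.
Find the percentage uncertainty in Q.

6.02%

Let u = a + r = 436. δu = √(δa² + δr²) = √(0.0729 + 676) = 26.0, so δu/u = 0.0597.
Q is then a monomial in u, s, c:
δQ/Q = √((δu/u)² + (1·δs/s)² + (½·δc/c)²) = √(0.00356 + 4.79e-05 + 1.69e-05) = 0.0602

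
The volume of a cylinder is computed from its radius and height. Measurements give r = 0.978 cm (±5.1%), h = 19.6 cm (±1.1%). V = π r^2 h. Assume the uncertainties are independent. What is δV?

Products/powers → add relative errors in quadrature, weighted by exponent:
  (2·δr/r)² = (2×0.0510)² = 0.0104;  (1·δh/h)² = (1×0.0110)² = 0.000121
δV/V = √(0.0105) = 0.103
V = 58.9 cm^3, so δV = 0.103 × 58.9 = 6.04 cm^3.

6.04 cm^3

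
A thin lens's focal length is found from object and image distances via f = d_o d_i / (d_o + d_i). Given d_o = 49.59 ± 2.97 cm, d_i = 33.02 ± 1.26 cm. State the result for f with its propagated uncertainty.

19.82 ± 0.657 cm

∂f/∂d_o = (d_i/(d_o+d_i))² = 0.160;  ∂f/∂d_i = (d_o/(d_o+d_i))² = 0.360
δf = √((∂f/∂d_o · δd_o)² + (∂f/∂d_i · δd_i)²) = √(0.225 + 0.206) = 0.657 cm
f = 19.82 cm.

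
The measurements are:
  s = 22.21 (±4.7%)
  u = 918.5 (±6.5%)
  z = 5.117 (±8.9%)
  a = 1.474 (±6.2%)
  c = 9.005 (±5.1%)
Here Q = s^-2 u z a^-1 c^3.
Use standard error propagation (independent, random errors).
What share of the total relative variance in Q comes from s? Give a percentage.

(δQ/Q)² = (-2·δs/s)² + (1·δu/u)² + (1·δz/z)² + (-1·δa/a)² + (3·δc/c)²
  s term: (-2×0.0470)² = 0.00884
  u term: (1×0.0650)² = 0.00423
  z term: (1×0.0890)² = 0.00792
  a term: (-1×0.0620)² = 0.00384
  c term: (3×0.0510)² = 0.0234
Total = 0.0482. Share from s = 0.00884/0.0482 = 0.183.

18.3%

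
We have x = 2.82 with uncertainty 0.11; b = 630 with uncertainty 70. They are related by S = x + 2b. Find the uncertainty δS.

140

Each term contributes (cᵢ δxᵢ)² to (δS)²:
  (δx)² = 0.0121;  (2·δb)² = 19600
δS = √(19600) = 140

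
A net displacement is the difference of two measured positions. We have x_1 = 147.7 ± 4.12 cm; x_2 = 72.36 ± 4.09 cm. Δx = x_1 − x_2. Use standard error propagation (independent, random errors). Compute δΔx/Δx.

0.0771

Δx is a linear combination, so absolute uncertainties add in quadrature:
  (δx_1)² = 17.0;  (δx_2)² = 16.7
δΔx = √(33.7) = 5.81 cm
Δx = 75.34 cm, so δΔx/Δx = 5.81/75.34 = 0.0771.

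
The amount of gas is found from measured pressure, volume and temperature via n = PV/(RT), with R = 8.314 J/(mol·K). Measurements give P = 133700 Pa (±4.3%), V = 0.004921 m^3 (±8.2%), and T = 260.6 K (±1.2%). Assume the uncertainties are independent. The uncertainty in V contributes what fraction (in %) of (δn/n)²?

(δn/n)² = (1·δP/P)² + (1·δV/V)² + (-1·δT/T)²
  P term: (1×0.0430)² = 0.00185
  V term: (1×0.0820)² = 0.00672
  T term: (-1×0.0120)² = 0.000144
Total = 0.00872. Share from V = 0.00672/0.00872 = 0.771.

77.1%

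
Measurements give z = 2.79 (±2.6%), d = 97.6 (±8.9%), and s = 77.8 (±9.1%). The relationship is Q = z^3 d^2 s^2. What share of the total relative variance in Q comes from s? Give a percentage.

46.7%

(δQ/Q)² = (3·δz/z)² + (2·δd/d)² + (2·δs/s)²
  z term: (3×0.0260)² = 0.00608
  d term: (2×0.0890)² = 0.0317
  s term: (2×0.0910)² = 0.0331
Total = 0.0709. Share from s = 0.0331/0.0709 = 0.467.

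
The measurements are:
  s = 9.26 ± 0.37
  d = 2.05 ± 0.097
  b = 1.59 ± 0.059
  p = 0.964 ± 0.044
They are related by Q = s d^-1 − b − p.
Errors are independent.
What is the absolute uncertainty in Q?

Let w = s·d^-1 = 4.52. δw/w = √((1·δs/s)² + (-1·δd/d)²) = √(0.00160 + 0.00224) = 0.0619, so δw = 0.280.
Q = w − b − p: δQ = √(δw² + δb² + δp²) = √(0.0783 + 0.00348 + 0.00194) = 0.289

0.289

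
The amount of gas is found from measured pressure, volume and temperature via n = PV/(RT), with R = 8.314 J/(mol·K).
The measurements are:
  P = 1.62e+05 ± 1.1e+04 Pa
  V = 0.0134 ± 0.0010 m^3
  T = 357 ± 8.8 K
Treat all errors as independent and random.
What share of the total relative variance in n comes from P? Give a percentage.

42.7%

(δn/n)² = (1·δP/P)² + (1·δV/V)² + (-1·δT/T)²
  P term: (1×0.0679)² = 0.00461
  V term: (1×0.0746)² = 0.00557
  T term: (-1×0.0246)² = 0.000608
Total = 0.0108. Share from P = 0.00461/0.0108 = 0.427.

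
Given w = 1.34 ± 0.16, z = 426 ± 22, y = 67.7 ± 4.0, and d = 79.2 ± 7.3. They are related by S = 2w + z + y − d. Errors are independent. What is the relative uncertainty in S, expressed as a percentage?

5.64%

Absolute uncertainties add in quadrature for a linear combination:
  (2·δw)² = 0.102;  (δz)² = 484;  (δy)² = 16.0;  (δd)² = 53.3
δS = √(553) = 23.5
S = 417, so δS/S = 23.5/417 = 0.0564.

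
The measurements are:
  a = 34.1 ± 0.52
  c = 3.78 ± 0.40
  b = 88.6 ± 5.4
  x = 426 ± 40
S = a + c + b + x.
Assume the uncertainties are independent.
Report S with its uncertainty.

Each term contributes (cᵢ δxᵢ)² to (δS)²:
  (δa)² = 0.270;  (δc)² = 0.160;  (δb)² = 29.2;  (δx)² = 1600
δS = √(1630) = 40.4
S = 552.

552 ± 40.4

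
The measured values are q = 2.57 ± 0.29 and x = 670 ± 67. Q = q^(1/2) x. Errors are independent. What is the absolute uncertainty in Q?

123

Each factor contributes (exponent × relative error)² to (δQ/Q)²:
  (½·δq/q)² = (0.5×0.113)² = 0.00318;  (1·δx/x)² = (1×0.100)² = 0.0100
δQ/Q = √(0.0132) = 0.115
Q = 1070, so δQ = 0.115 × 1070 = 123.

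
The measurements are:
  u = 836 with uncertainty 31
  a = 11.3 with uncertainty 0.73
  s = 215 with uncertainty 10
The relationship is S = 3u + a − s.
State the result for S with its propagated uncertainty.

2300 ± 93.5

S is a linear combination, so absolute uncertainties add in quadrature:
  (3·δu)² = 8650;  (δa)² = 0.533;  (δs)² = 100
δS = √(8750) = 93.5
S = 2300.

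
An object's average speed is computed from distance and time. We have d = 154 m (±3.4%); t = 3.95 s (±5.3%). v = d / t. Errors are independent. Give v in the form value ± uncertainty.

39.0 ± 2.45 m/s

For a monomial v ∝ d, t^-1, fractional errors add in quadrature:
  (1·δd/d)² = (1×0.0340)² = 0.00116;  (-1·δt/t)² = (-1×0.0530)² = 0.00281
δv/v = √(0.00396) = 0.0630
v = 39.0 m/s, so δv = 0.0630 × 39.0 = 2.45 m/s.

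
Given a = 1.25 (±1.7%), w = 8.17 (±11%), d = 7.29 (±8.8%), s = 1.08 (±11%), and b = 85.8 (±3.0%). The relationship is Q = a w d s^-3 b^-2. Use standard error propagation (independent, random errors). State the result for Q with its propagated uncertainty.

0.00803 ± 0.00292

Each factor contributes (exponent × relative error)² to (δQ/Q)²:
  (1·δa/a)² = (1×0.0170)² = 0.000289;  (1·δw/w)² = (1×0.110)² = 0.0121;  (1·δd/d)² = (1×0.0880)² = 0.00774;  (-3·δs/s)² = (-3×0.110)² = 0.109;  (-2·δb/b)² = (-2×0.0300)² = 0.00360
δQ/Q = √(0.133) = 0.364
Q = 0.00803, so δQ = 0.364 × 0.00803 = 0.00292.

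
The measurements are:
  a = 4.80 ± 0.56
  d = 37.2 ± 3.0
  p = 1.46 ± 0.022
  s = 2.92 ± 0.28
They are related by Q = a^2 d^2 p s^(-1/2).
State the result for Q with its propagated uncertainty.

27200 ± 7850

Since Q is a product/quotient, work with relative uncertainties:
  (2·δa/a)² = (2×0.117)² = 0.0544;  (2·δd/d)² = (2×0.0806)² = 0.0260;  (1·δp/p)² = (1×0.0151)² = 0.000227;  (−½·δs/s)² = (-0.5×0.0959)² = 0.00230
δQ/Q = √(0.0830) = 0.288
Q = 27200, so δQ = 0.288 × 27200 = 7850.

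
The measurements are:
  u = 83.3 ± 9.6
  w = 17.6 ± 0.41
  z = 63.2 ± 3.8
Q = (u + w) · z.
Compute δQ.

718

Let h = u + w = 101. δh = √(δu² + δw²) = √(92.2 + 0.168) = 9.61, so δh/h = 0.0952.
Q is then a monomial in h, z:
δQ/Q = √((δh/h)² + (1·δz/z)²) = √(0.00907 + 0.00362) = 0.113
Q = 6380, so δQ = 0.113 × 6380 = 718.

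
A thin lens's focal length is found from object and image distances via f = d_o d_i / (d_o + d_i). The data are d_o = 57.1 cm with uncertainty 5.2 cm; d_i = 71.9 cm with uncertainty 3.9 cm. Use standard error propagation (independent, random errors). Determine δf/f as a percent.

∂f/∂d_o = (d_i/(d_o+d_i))² = 0.311;  ∂f/∂d_i = (d_o/(d_o+d_i))² = 0.196
δf = √((∂f/∂d_o · δd_o)² + (∂f/∂d_i · δd_i)²) = √(2.61 + 0.584) = 1.79 cm
f = 31.8 cm, so δf/f = 1.79/31.8 = 0.0562.

5.62%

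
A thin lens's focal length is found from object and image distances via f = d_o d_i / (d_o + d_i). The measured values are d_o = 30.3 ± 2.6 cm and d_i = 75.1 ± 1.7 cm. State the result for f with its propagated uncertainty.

∂f/∂d_o = (d_i/(d_o+d_i))² = 0.508;  ∂f/∂d_i = (d_o/(d_o+d_i))² = 0.0826
δf = √((∂f/∂d_o · δd_o)² + (∂f/∂d_i · δd_i)²) = √(1.74 + 0.0197) = 1.33 cm
f = 21.6 cm.

21.6 ± 1.33 cm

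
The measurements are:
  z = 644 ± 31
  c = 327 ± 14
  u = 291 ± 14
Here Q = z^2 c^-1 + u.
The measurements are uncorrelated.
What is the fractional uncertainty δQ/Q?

Let p = z^2·c^-1 = 1270. δp/p = √((2·δz/z)² + (-1·δc/c)²) = √(0.00927 + 0.00183) = 0.105, so δp = 134.
Q = p + u: δQ = √(δp² + δu²) = √(17900 + 196) = 134
Q = 1560, so δQ/Q = 134/1560 = 0.0862.

0.0862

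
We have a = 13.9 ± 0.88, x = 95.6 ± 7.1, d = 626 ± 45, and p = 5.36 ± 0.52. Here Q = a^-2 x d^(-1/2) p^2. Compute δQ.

Relative error in a monomial: (δQ/Q)² = Σ (nᵢ · δxᵢ/xᵢ)².
  (-2·δa/a)² = (-2×0.0633)² = 0.0160;  (1·δx/x)² = (1×0.0743)² = 0.00552;  (−½·δd/d)² = (-0.5×0.0719)² = 0.00129;  (2·δp/p)² = (2×0.0970)² = 0.0376
δQ/Q = √(0.0605) = 0.246
Q = 0.568, so δQ = 0.246 × 0.568 = 0.140.

0.140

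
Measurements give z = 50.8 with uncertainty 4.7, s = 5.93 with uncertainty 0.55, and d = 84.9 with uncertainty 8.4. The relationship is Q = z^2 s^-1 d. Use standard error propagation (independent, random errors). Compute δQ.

For a monomial Q ∝ z^2, s^-1, d, fractional errors add in quadrature:
  (2·δz/z)² = (2×0.0925)² = 0.0342;  (-1·δs/s)² = (-1×0.0927)² = 0.00860;  (1·δd/d)² = (1×0.0989)² = 0.00979
δQ/Q = √(0.0526) = 0.229
Q = 36900, so δQ = 0.229 × 36900 = 8480.

8480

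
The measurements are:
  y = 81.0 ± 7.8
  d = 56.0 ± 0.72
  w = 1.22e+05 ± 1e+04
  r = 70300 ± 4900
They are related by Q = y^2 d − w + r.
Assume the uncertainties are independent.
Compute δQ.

71800

Let p = y^2·d = 3.67e+05. δp/p = √((2·δy/y)² + (1·δd/d)²) = √(0.0371 + 0.000165) = 0.193, so δp = 70900.
Q = p − w + r: δQ = √(δp² + δw² + δr²) = √(5.03e+09 + 1e+08 + 2.4e+07) = 71800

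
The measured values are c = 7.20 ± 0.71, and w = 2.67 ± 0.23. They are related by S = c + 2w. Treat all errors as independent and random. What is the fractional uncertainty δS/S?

Each term contributes (cᵢ δxᵢ)² to (δS)²:
  (δc)² = 0.504;  (2·δw)² = 0.212
δS = √(0.716) = 0.846
S = 12.5, so δS/S = 0.846/12.5 = 0.0675.

0.0675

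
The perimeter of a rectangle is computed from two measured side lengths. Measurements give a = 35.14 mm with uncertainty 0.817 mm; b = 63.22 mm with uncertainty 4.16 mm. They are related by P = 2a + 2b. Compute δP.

Each term contributes (cᵢ δxᵢ)² to (δP)²:
  (2·δa)² = 2.67;  (2·δb)² = 69.2
δP = √(71.9) = 8.48 mm

8.48 mm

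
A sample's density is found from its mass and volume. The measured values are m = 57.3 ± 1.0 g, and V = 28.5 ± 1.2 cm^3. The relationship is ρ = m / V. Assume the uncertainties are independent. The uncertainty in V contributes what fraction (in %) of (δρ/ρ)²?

(δρ/ρ)² = (1·δm/m)² + (-1·δV/V)²
  m term: (1×0.0175)² = 0.000305
  V term: (-1×0.0421)² = 0.00177
Total = 0.00208. Share from V = 0.00177/0.00208 = 0.853.

85.3%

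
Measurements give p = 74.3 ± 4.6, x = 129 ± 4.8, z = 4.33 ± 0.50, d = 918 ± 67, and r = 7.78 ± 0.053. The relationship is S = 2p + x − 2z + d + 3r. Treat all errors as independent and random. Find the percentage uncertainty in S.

5.60%

S is a linear combination, so absolute uncertainties add in quadrature:
  (2·δp)² = 84.6;  (δx)² = 23.0;  (2·δz)² = 1.00;  (δd)² = 4490;  (3·δr)² = 0.0253
δS = √(4600) = 67.8
S = 1210, so δS/S = 67.8/1210 = 0.0560.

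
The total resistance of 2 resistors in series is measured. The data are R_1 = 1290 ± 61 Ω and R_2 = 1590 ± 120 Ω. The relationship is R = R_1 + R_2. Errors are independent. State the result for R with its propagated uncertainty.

Sums and differences: (δR)² = Σ (cᵢ δxᵢ)².
  (δR_1)² = 3720;  (δR_2)² = 14400
δR = √(18100) = 135 Ω
R = 2880 Ω.

2880 ± 135 Ω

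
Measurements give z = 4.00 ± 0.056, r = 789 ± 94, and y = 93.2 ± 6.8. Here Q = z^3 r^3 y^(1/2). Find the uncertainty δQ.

Products/powers → add relative errors in quadrature, weighted by exponent:
  (3·δz/z)² = (3×0.0140)² = 0.00176;  (3·δr/r)² = (3×0.119)² = 0.128;  (½·δy/y)² = (0.5×0.0730)² = 0.00133
δQ/Q = √(0.131) = 0.362
Q = 3.03e+11, so δQ = 0.362 × 3.03e+11 = 1.1e+11.

1.1e+11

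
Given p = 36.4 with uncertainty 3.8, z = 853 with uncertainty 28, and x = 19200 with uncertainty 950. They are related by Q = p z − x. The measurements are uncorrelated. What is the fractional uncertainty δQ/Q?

0.298

Let w = p·z = 31000. δw/w = √((1·δp/p)² + (1·δz/z)²) = √(0.0109 + 0.00108) = 0.109, so δw = 3400.
Q = w − x: δQ = √(δw² + δx²) = √(1.15e+07 + 9.02e+05) = 3530
Q = 11800, so δQ/Q = 3530/11800 = 0.298.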